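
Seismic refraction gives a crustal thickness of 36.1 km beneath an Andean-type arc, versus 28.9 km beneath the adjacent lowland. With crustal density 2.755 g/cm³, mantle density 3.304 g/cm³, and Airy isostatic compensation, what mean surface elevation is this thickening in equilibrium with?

Excess crust Δ = 36.1 km − 28.9 km = 7.2 km, split between elevation h and root r with h + r = Δ.
Airy balance ρ_c h = (ρ_m − ρ_c) r gives r = h ρ_c/(ρ_m − ρ_c), so h (1 + ρ_c/(ρ_m − ρ_c)) = Δ, i.e. h = Δ (ρ_m − ρ_c)/ρ_m.
h = 7.2 km × 0.549/3.304 = 1.2 km.

1.2 km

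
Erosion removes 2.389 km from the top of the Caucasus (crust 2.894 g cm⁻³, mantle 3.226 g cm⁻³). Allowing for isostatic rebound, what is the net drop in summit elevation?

0.246 km

Rebound u = e ρ_c/ρ_m = 2.389 km × 2.894/3.226 = 2.143 km.
Net surface drop = e − u = 2.389 km − 2.143 km = e (ρ_m − ρ_c)/ρ_m = 0.246 km.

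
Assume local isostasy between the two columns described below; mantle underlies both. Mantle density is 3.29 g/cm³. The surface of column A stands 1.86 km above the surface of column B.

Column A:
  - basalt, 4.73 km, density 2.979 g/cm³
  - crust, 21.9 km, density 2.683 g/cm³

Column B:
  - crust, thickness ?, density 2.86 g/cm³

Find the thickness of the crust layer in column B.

Take the compensation level at the base of the deeper column (depth z_c below the surface of column A) and equate Σ ρ_i t_i down to z_c; mantle fills any gap and the z_c terms cancel.
Column A: 4.73×2.979 + 21.9×2.683 + (z_c − 26.63)×3.29
Column B: 1.86×0 + x×2.86 + (z_c − 1.86 − 0 − x)×3.29
The z_c×3.29 term appears on both sides and cancels. Collect the known terms of each column as K = Σ(ρt)_known − 3.29 × (depth of known layers): K_A = 72.84837 − 3.29×26.63 = −14.76433; K_B = 0 − 3.29×(1.86 + 0) = −6.1194.
Balance: K_A = K_B − x×(3.29 − 2.86), so x = (K_B − K_A)/(3.29 − 2.86) = 8.64493/0.43 = 20.1 km.

20.1 km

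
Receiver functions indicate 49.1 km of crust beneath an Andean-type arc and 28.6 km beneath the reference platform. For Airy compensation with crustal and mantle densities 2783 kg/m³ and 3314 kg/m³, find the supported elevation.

3.28 km

Excess crust Δ = 49.1 km − 28.6 km = 20.5 km, split between elevation h and root r with h + r = Δ.
Airy balance ρ_c h = (ρ_m − ρ_c) r gives r = h ρ_c/(ρ_m − ρ_c), so h (1 + ρ_c/(ρ_m − ρ_c)) = Δ, i.e. h = Δ (ρ_m − ρ_c)/ρ_m.
h = 20.5 km × 531/3314 = 3.28 km.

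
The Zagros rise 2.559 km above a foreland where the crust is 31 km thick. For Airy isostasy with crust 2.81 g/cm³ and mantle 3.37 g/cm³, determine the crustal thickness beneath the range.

46.4 km

Root depth r = h ρ_c / (ρ_m − ρ_c) = 2.559 km × 2.81 / 0.56 = 12.84 km.
Total thickness = T + h + r = 31 km + 2.559 km + 12.84 km = 46.4 km.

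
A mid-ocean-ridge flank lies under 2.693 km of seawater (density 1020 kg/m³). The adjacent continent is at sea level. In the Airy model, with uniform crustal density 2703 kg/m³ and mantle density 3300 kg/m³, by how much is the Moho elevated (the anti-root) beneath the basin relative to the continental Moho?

7.59 km

For local isostatic compensation: replacing crust with seawater at the top is compensated by replacing crust with mantle at the base: d (ρ_c − ρ_w) = a (ρ_m − ρ_c).
a = d (ρ_c − ρ_w)/(ρ_m − ρ_c) = 2.693 km × 1683/597 = 7.59 km.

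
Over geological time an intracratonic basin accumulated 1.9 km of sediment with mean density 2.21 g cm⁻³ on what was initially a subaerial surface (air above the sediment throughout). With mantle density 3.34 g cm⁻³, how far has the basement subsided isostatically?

1.26 km

Subaerial load: s = t ρ_sed / ρ_m = 1.9 km × 2.21/3.34 = 1.26 km.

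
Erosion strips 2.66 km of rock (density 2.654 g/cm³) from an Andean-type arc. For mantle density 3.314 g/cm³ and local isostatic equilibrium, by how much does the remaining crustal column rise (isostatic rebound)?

2.13 km

Unloading: uplift u = e ρ_c/ρ_m = 2.66 km × 2.654/3.314 = 2.13 km.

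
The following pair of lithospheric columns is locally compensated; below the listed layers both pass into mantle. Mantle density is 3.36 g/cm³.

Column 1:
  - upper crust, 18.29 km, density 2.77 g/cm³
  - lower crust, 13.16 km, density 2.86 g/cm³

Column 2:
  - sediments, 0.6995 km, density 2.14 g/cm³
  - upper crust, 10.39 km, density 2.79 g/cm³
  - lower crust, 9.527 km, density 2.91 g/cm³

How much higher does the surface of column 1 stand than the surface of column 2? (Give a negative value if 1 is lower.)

For any compensation level in the mantle, the mantle terms cancel and isostasy reduces to e = (Σt_1 − Σt_2) − (Σ(ρt)_1 − Σ(ρt)_2) / ρ_m.
Σt_1 = 31.45 km; Σt_2 = 20.6165 km; Σ(ρt)_1 = 88.3009; Σ(ρt)_2 = 58.2086 (in km·g/cm³).
e = (31.45 − 20.6165) − (88.3009 − 58.2086) / 3.36 = 1.88 km.

1.88 km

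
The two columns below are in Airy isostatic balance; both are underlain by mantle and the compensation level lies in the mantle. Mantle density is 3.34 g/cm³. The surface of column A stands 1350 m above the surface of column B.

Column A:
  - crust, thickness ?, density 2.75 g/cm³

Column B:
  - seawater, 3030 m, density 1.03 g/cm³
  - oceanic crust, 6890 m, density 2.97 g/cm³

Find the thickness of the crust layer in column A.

23800 m

Take the compensation level at the base of the deeper column (depth z_c below the surface of column A) and equate Σ ρ_i t_i down to z_c; mantle fills any gap and the z_c terms cancel.
Column A: x×2.75 + (z_c − 0 − x)×3.34
Column B: 1350×0 + 3030×1.03 + 6890×2.97 + (z_c − 1350 − 9920)×3.34
The z_c×3.34 term appears on both sides and cancels. Collect the known terms of each column as K = Σ(ρt)_known − 3.34 × (depth of known layers): K_A = 0 − 3.34×0 = 0; K_B = 23584.2 − 3.34×(1350 + 9920) = −14057.6.
Balance: K_A − x×(3.34 − 2.75) = K_B, so x = (K_A − K_B)/(3.34 − 2.75) = 14057.6/0.59 = 23800 m.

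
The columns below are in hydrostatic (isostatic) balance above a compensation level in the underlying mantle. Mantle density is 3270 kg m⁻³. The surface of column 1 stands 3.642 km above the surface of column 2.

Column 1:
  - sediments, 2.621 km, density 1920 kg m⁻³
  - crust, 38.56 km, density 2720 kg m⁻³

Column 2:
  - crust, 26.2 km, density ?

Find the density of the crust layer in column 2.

2780 kg m⁻³

Take the compensation level at the base of the deeper column (depth z_c below the surface of column 1) and equate Σ ρ_i t_i down to z_c; mantle fills any gap and the z_c terms cancel.
Column 1: 2.621×1920 + 38.56×2720 + (z_c − 41.181)×3270
Column 2: 3.642×0 + 26.2×ρ + (z_c − 3.642 − 26.2)×3270
The z_c×3270 term appears on both sides and cancels. Collect the known terms of each column as K = Σ(ρt)_known − 3270 × (depth of known layers): K_1 = 109915.52 − 3270×41.181 = −24746.35; K_2 = 0 − 3270×(3.642 + 26.2) = −97583.34.
Balance: K_1 = K_2 + 26.2×ρ, so ρ = (K_1 − K_2)/26.2 = 72837/26.2 = 2780 kg m⁻³.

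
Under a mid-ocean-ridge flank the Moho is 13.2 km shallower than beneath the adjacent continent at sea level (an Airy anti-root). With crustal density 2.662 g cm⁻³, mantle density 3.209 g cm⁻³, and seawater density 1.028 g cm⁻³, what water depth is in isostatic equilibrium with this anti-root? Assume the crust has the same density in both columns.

4.42 km

Replacing a thickness d of crust by seawater at the top must be balanced by replacing crust with mantle at the base: d (ρ_c − ρ_w) = a (ρ_m − ρ_c).
d = a (ρ_m − ρ_c)/(ρ_c − ρ_w) = 13.2 km × 0.547/1.634 = 4.42 km.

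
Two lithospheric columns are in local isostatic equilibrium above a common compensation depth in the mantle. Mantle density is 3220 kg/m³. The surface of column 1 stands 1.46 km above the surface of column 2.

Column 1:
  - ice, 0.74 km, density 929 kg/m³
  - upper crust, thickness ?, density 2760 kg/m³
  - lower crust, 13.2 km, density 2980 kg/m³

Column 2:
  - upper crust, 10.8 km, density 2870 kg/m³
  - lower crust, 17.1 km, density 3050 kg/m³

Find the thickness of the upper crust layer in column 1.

14.2 km

Take the compensation level at the base of the deeper column (depth z_c below the surface of column 1) and equate Σ ρ_i t_i down to z_c; mantle fills any gap and the z_c terms cancel.
Column 1: 0.74×929 + x×2760 + 13.2×2980 + (z_c − 13.94 − x)×3220
Column 2: 1.46×0 + 10.8×2870 + 17.1×3050 + (z_c − 1.46 − 27.9)×3220
The z_c×3220 term appears on both sides and cancels. Collect the known terms of each column as K = Σ(ρt)_known − 3220 × (depth of known layers): K_1 = 40023.46 − 3220×13.94 = −4863.34; K_2 = 83151 − 3220×(1.46 + 27.9) = −11388.2.
Balance: K_1 − x×(3220 − 2760) = K_2, so x = (K_1 − K_2)/(3220 − 2760) = 6524.86/460 = 14.2 km.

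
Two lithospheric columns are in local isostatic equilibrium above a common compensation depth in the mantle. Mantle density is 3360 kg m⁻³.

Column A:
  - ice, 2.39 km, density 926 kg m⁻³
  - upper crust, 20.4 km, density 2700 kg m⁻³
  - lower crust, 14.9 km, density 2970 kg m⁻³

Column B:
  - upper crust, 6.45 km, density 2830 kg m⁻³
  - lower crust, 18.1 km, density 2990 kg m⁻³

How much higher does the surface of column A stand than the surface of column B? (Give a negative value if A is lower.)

4.46 km

For any compensation level in the mantle, the mantle terms cancel and isostasy reduces to e = (Σt_A − Σt_B) − (Σ(ρt)_A − Σ(ρt)_B) / ρ_m.
Σt_A = 37.69 km; Σt_B = 24.55 km; Σ(ρt)_A = 101546.14; Σ(ρt)_B = 72372.5 (in km·kg m⁻³).
e = (37.69 − 24.55) − (101546.14 − 72372.5) / 3360 = 4.46 km.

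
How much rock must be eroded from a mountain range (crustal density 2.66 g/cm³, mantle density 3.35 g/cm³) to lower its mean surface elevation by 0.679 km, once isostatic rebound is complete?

Net drop Δ = e − u = e − e ρ_c/ρ_m = e (ρ_m − ρ_c)/ρ_m.
e = Δ ρ_m/(ρ_m − ρ_c) = 0.679 km × 3.35/0.69 = 3.3 km.

3.3 km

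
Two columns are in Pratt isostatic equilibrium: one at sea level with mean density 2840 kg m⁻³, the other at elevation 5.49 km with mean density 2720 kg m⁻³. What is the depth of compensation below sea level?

ρ_ref D = ρ (D + h) → D (ρ_ref − ρ) = ρ h.
D = ρ h/(ρ_ref − ρ) = 2720 × 5.49 km/(2840 − 2720) = 124 km.

124 km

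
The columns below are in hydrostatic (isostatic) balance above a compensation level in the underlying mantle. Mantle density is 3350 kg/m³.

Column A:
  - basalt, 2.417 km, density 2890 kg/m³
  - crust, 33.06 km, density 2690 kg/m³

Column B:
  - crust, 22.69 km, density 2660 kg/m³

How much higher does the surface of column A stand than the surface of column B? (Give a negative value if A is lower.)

2.17 km

For any compensation level in the mantle, the mantle terms cancel and isostasy reduces to e = (Σt_A − Σt_B) − (Σ(ρt)_A − Σ(ρt)_B) / ρ_m.
Σt_A = 35.477 km; Σt_B = 22.69 km; Σ(ρt)_A = 95916.53; Σ(ρt)_B = 60355.4 (in km·kg/m³).
e = (35.477 − 22.69) − (95916.53 − 60355.4) / 3350 = 2.17 km.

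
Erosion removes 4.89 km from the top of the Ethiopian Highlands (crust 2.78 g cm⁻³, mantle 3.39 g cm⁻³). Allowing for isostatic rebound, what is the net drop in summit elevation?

0.88 km

Rebound u = e ρ_c/ρ_m = 4.89 km × 2.78/3.39 = 4.01 km.
Net surface drop = e − u = 4.89 km − 4.01 km = e (ρ_m − ρ_c)/ρ_m = 0.88 km.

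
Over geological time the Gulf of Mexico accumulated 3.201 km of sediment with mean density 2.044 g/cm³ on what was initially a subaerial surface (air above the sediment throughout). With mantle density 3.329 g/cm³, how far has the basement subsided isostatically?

Subaerial load: s = t ρ_sed / ρ_m = 3.201 km × 2.044/3.329 = 1.97 km.

1.97 km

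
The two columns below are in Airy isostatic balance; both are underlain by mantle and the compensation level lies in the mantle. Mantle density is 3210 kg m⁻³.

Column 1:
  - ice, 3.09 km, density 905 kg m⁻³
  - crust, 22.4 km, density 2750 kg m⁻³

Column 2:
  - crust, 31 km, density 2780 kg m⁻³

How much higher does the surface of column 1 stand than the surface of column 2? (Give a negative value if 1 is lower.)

1.28 km

For any compensation level in the mantle, the mantle terms cancel and isostasy reduces to e = (Σt_1 − Σt_2) − (Σ(ρt)_1 − Σ(ρt)_2) / ρ_m.
Σt_1 = 25.49 km; Σt_2 = 31 km; Σ(ρt)_1 = 64396.45; Σ(ρt)_2 = 86180 (in km·kg m⁻³).
e = (25.49 − 31) − (64396.45 − 86180) / 3210 = 1.28 km.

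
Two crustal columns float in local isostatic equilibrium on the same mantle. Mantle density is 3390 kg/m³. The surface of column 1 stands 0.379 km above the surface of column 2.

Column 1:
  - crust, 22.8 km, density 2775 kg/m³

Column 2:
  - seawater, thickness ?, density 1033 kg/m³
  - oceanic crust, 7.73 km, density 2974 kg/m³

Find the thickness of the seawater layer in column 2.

4.04 km

Take the compensation level at the base of the deeper column (depth z_c below the surface of column 1) and equate Σ ρ_i t_i down to z_c; mantle fills any gap and the z_c terms cancel.
Column 1: 22.8×2775 + (z_c − 22.8)×3390
Column 2: 0.379×0 + x×1033 + 7.73×2974 + (z_c − 0.379 − 7.73 − x)×3390
The z_c×3390 term appears on both sides and cancels. Collect the known terms of each column as K = Σ(ρt)_known − 3390 × (depth of known layers): K_1 = 63270 − 3390×22.8 = −14022; K_2 = 22989.02 − 3390×(0.379 + 7.73) = −4500.49.
Balance: K_1 = K_2 − x×(3390 − 1033), so x = (K_2 − K_1)/(3390 − 1033) = 9521.51/2357 = 4.04 km.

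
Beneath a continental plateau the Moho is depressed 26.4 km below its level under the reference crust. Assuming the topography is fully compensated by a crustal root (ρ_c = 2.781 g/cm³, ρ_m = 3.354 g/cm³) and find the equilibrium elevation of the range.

5.44 km

By Archimedes' principle applied to the lithosphere: ρ_c h = (ρ_m − ρ_c) r.
h = r (ρ_m − ρ_c) / ρ_c = 26.4 km × (3.354 − 2.781) / 2.781 = 5.44 km.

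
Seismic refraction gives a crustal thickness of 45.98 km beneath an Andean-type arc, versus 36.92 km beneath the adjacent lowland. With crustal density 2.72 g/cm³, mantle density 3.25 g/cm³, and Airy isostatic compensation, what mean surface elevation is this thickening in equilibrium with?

Excess crust Δ = 45.98 km − 36.92 km = 9.06 km, split between elevation h and root r with h + r = Δ.
Airy balance ρ_c h = (ρ_m − ρ_c) r gives r = h ρ_c/(ρ_m − ρ_c), so h (1 + ρ_c/(ρ_m − ρ_c)) = Δ, i.e. h = Δ (ρ_m − ρ_c)/ρ_m.
h = 9.06 km × 0.53/3.25 = 1.48 km.

1.48 km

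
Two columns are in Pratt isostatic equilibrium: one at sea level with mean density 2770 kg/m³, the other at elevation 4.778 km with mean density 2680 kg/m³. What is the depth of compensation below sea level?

ρ_ref D = ρ (D + h) → D (ρ_ref − ρ) = ρ h.
D = ρ h/(ρ_ref − ρ) = 2680 × 4.778 km/(2770 − 2680) = 142 km.

142 km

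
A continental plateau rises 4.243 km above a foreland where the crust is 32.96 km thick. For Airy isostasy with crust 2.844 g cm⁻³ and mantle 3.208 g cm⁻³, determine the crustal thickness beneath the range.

70.4 km

Root depth r = h ρ_c / (ρ_m − ρ_c) = 4.243 km × 2.844 / 0.364 = 33.15 km.
Total thickness = T + h + r = 32.96 km + 4.243 km + 33.15 km = 70.4 km.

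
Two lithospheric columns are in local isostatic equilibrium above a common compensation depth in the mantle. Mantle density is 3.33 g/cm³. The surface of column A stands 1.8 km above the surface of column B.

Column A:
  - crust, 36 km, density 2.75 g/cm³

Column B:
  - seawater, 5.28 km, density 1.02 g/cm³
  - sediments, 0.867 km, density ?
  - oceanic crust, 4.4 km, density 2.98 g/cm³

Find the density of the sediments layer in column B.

2 g/cm³

Take the compensation level at the base of the deeper column (depth z_c below the surface of column A) and equate Σ ρ_i t_i down to z_c; mantle fills any gap and the z_c terms cancel.
Column A: 36×2.75 + (z_c − 36)×3.33
Column B: 1.8×0 + 5.28×1.02 + 0.867×ρ + 4.4×2.98 + (z_c − 1.8 − 10.547)×3.33
The z_c×3.33 term appears on both sides and cancels. Collect the known terms of each column as K = Σ(ρt)_known − 3.33 × (depth of known layers): K_A = 99 − 3.33×36 = −20.88; K_B = 18.4976 − 3.33×(1.8 + 10.547) = −22.61791.
Balance: K_A = K_B + 0.867×ρ, so ρ = (K_A − K_B)/0.867 = 1.73791/0.867 = 2 g/cm³.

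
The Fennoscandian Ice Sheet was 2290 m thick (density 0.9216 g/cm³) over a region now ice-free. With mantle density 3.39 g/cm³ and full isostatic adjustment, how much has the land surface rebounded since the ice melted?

Removing the load lets mantle flow back in; uplift u satisfies ρ_ice t = ρ_m u.
u = t ρ_ice/ρ_m = 2290 m × 0.9216/3.39 = 623 m.

623 m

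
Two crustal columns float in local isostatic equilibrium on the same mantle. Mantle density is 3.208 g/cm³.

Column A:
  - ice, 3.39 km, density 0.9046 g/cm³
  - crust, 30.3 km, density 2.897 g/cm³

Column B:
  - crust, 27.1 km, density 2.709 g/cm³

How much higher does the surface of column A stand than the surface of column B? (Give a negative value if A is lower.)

For any compensation level in the mantle, the mantle terms cancel and isostasy reduces to e = (Σt_A − Σt_B) − (Σ(ρt)_A − Σ(ρt)_B) / ρ_m.
Σt_A = 33.69 km; Σt_B = 27.1 km; Σ(ρt)_A = 90.845694; Σ(ρt)_B = 73.4139 (in km·g/cm³).
e = (33.69 − 27.1) − (90.845694 − 73.4139) / 3.208 = 1.16 km.

1.16 km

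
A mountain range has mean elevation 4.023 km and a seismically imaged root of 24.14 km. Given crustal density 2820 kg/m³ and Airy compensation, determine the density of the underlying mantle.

Airy balance: ρ_c h = (ρ_m − ρ_c) r → ρ_m = ρ_c (1 + h/r).
ρ_m = 2820 × (1 + 4.023 km/24.14 km) = 3290 kg/m³.

3290 kg/m³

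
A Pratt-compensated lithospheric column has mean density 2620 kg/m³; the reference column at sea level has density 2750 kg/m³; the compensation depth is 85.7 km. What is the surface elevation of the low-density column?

ρ_ref D = ρ (D + h) → h = D (ρ_ref − ρ)/ρ.
h = 85.7 km × (2750 − 2620)/2620 = 4.25 km.

4.25 km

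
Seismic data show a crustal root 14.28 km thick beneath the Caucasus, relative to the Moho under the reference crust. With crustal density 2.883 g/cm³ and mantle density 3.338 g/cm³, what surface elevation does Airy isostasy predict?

Isostatic balance requires: ρ_c h = (ρ_m − ρ_c) r.
h = r (ρ_m − ρ_c) / ρ_c = 14.28 km × (3.338 − 2.883) / 2.883 = 2.25 km.

2.25 km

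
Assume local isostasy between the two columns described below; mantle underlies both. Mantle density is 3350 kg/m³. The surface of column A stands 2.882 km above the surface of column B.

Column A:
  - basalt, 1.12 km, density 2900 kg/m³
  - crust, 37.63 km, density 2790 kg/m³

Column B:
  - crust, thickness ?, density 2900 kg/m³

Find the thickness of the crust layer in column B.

Take the compensation level at the base of the deeper column (depth z_c below the surface of column A) and equate Σ ρ_i t_i down to z_c; mantle fills any gap and the z_c terms cancel.
Column A: 1.12×2900 + 37.63×2790 + (z_c − 38.75)×3350
Column B: 2.882×0 + x×2900 + (z_c − 2.882 − 0 − x)×3350
The z_c×3350 term appears on both sides and cancels. Collect the known terms of each column as K = Σ(ρt)_known − 3350 × (depth of known layers): K_A = 108235.7 − 3350×38.75 = −21576.8; K_B = 0 − 3350×(2.882 + 0) = −9654.7.
Balance: K_A = K_B − x×(3350 − 2900), so x = (K_B − K_A)/(3350 − 2900) = 11922.1/450 = 26.5 km.

26.5 km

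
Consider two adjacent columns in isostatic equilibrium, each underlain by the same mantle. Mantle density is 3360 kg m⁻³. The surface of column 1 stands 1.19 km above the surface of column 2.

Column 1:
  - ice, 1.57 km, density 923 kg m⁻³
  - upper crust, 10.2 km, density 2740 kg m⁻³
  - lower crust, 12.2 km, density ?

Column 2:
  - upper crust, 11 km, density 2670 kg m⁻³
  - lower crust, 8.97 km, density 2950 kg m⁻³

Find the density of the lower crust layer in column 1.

2940 kg m⁻³

Take the compensation level at the base of the deeper column (depth z_c below the surface of column 1) and equate Σ ρ_i t_i down to z_c; mantle fills any gap and the z_c terms cancel.
Column 1: 1.57×923 + 10.2×2740 + 12.2×ρ + (z_c − 23.97)×3360
Column 2: 1.19×0 + 11×2670 + 8.97×2950 + (z_c − 1.19 − 19.97)×3360
The z_c×3360 term appears on both sides and cancels. Collect the known terms of each column as K = Σ(ρt)_known − 3360 × (depth of known layers): K_1 = 29397.11 − 3360×23.97 = −51142.09; K_2 = 55831.5 − 3360×(1.19 + 19.97) = −15266.1.
Balance: K_1 + 12.2×ρ = K_2, so ρ = (K_2 − K_1)/12.2 = 35876/12.2 = 2940 kg m⁻³.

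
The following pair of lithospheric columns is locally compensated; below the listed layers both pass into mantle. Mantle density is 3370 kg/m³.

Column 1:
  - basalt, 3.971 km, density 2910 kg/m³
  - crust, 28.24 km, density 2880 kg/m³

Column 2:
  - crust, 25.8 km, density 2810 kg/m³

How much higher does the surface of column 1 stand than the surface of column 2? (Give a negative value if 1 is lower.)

0.361 km

For any compensation level in the mantle, the mantle terms cancel and isostasy reduces to e = (Σt_1 − Σt_2) − (Σ(ρt)_1 − Σ(ρt)_2) / ρ_m.
Σt_1 = 32.211 km; Σt_2 = 25.8 km; Σ(ρt)_1 = 92886.81; Σ(ρt)_2 = 72498 (in km·kg/m³).
e = (32.211 − 25.8) − (92886.81 − 72498) / 3370 = 0.361 km.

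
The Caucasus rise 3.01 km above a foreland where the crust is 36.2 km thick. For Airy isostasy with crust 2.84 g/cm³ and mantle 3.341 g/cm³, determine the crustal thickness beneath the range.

Root depth r = h ρ_c / (ρ_m − ρ_c) = 3.01 km × 2.84 / 0.501 = 17.06 km.
Total thickness = T + h + r = 36.2 km + 3.01 km + 17.06 km = 56.3 km.

56.3 km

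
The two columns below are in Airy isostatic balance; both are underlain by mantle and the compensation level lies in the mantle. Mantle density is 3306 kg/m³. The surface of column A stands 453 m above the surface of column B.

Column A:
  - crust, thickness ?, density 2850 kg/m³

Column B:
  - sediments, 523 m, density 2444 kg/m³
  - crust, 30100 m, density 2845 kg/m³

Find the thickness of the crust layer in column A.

34700 m

Take the compensation level at the base of the deeper column (depth z_c below the surface of column A) and equate Σ ρ_i t_i down to z_c; mantle fills any gap and the z_c terms cancel.
Column A: x×2850 + (z_c − 0 − x)×3306
Column B: 453×0 + 523×2444 + 30100×2845 + (z_c − 453 − 30623)×3306
The z_c×3306 term appears on both sides and cancels. Collect the known terms of each column as K = Σ(ρt)_known − 3306 × (depth of known layers): K_A = 0 − 3306×0 = 0; K_B = 86912712 − 3306×(453 + 30623) = −15824544.
Balance: K_A − x×(3306 − 2850) = K_B, so x = (K_A − K_B)/(3306 − 2850) = 15824500/456 = 34700 m.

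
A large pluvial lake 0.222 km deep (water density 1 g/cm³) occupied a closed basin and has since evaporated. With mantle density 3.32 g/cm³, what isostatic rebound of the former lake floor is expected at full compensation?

0.0669 km

u = d ρ_w/ρ_m = 0.222 km × 1/3.32 = 0.0669 km.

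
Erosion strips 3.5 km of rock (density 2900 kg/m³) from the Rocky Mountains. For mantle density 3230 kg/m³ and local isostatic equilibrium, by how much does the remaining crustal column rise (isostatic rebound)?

3.14 km

Unloading: uplift u = e ρ_c/ρ_m = 3.5 km × 2900/3230 = 3.14 km.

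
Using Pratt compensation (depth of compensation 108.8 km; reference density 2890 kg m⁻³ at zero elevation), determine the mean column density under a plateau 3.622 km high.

2800 kg m⁻³

Pratt balance: ρ_ref D = ρ (D + h).
ρ = ρ_ref D/(D + h) = 2890 × 108.8 km/(108.8 km + 3.622 km) = 2800 kg m⁻³.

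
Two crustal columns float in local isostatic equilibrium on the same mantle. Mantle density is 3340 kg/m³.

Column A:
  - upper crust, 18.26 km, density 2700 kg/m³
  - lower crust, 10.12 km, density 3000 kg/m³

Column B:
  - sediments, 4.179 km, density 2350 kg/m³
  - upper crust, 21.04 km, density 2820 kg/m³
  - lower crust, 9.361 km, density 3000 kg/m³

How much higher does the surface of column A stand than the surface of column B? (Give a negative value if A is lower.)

−0.938 km

For any compensation level in the mantle, the mantle terms cancel and isostasy reduces to e = (Σt_A − Σt_B) − (Σ(ρt)_A − Σ(ρt)_B) / ρ_m.
Σt_A = 28.38 km; Σt_B = 34.58 km; Σ(ρt)_A = 79662; Σ(ρt)_B = 97236.45 (in km·kg/m³).
e = (28.38 − 34.58) − (79662 − 97236.45) / 3340 = −0.938 km.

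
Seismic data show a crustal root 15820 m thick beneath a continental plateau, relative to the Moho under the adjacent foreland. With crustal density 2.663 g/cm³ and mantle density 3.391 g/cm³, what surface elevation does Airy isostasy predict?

Balancing pressure at the compensation depth: ρ_c h = (ρ_m − ρ_c) r.
h = r (ρ_m − ρ_c) / ρ_c = 15820 m × (3.391 − 2.663) / 2.663 = 4320 m.

4320 m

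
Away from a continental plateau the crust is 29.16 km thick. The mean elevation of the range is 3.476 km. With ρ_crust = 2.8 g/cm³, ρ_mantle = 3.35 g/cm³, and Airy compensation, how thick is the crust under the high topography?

Root depth r = h ρ_c / (ρ_m − ρ_c) = 3.476 km × 2.8 / 0.55 = 17.7 km.
Total thickness = T + h + r = 29.16 km + 3.476 km + 17.7 km = 50.3 km.

50.3 km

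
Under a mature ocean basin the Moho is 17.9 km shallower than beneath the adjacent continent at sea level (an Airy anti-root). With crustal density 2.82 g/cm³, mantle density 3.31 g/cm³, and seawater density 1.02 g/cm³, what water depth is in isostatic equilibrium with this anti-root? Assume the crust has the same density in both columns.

4.87 km

Replacing a thickness d of crust by seawater at the top must be balanced by replacing crust with mantle at the base: d (ρ_c − ρ_w) = a (ρ_m − ρ_c).
d = a (ρ_m − ρ_c)/(ρ_c − ρ_w) = 17.9 km × 0.49/1.8 = 4.87 km.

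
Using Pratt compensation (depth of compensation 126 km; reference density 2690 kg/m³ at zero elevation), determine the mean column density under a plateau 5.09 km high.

Pratt balance: ρ_ref D = ρ (D + h).
ρ = ρ_ref D/(D + h) = 2690 × 126 km/(126 km + 5.09 km) = 2590 kg/m³.

2590 kg/m³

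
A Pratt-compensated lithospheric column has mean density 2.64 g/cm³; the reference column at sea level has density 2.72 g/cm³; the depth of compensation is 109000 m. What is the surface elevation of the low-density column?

ρ_ref D = ρ (D + h) → h = D (ρ_ref − ρ)/ρ.
h = 109000 m × (2.72 − 2.64)/2.64 = 3300 m.

3300 m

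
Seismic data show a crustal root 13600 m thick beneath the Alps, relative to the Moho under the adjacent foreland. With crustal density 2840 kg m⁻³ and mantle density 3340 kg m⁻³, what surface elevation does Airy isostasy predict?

For local isostatic compensation: ρ_c h = (ρ_m − ρ_c) r.
h = r (ρ_m − ρ_c) / ρ_c = 13600 m × (3340 − 2840) / 2840 = 2390 m.

2390 m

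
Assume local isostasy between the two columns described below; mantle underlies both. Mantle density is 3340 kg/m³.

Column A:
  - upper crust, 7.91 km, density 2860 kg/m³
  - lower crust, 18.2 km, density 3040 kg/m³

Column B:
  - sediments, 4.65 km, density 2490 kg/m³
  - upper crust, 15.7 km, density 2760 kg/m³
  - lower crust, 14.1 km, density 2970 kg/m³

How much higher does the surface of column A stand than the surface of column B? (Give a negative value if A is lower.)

−2.7 km

For any compensation level in the mantle, the mantle terms cancel and isostasy reduces to e = (Σt_A − Σt_B) − (Σ(ρt)_A − Σ(ρt)_B) / ρ_m.
Σt_A = 26.11 km; Σt_B = 34.45 km; Σ(ρt)_A = 77950.6; Σ(ρt)_B = 96787.5 (in km·kg/m³).
e = (26.11 − 34.45) − (77950.6 − 96787.5) / 3340 = −2.7 km.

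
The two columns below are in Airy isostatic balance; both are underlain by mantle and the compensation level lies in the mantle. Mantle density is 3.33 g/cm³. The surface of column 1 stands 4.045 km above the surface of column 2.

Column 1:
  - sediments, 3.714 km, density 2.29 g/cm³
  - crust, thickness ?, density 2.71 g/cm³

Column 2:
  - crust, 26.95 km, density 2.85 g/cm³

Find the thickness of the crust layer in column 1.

Take the compensation level at the base of the deeper column (depth z_c below the surface of column 1) and equate Σ ρ_i t_i down to z_c; mantle fills any gap and the z_c terms cancel.
Column 1: 3.714×2.29 + x×2.71 + (z_c − 3.714 − x)×3.33
Column 2: 4.045×0 + 26.95×2.85 + (z_c − 4.045 − 26.95)×3.33
The z_c×3.33 term appears on both sides and cancels. Collect the known terms of each column as K = Σ(ρt)_known − 3.33 × (depth of known layers): K_1 = 8.50506 − 3.33×3.714 = −3.86256; K_2 = 76.8075 − 3.33×(4.045 + 26.95) = −26.40585.
Balance: K_1 − x×(3.33 − 2.71) = K_2, so x = (K_1 − K_2)/(3.33 − 2.71) = 22.5433/0.62 = 36.4 km.

36.4 km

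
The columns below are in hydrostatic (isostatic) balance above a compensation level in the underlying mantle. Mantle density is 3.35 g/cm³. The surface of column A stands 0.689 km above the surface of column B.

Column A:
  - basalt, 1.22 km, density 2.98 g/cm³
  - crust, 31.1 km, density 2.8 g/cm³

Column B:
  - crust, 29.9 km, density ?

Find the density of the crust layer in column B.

Take the compensation level at the base of the deeper column (depth z_c below the surface of column A) and equate Σ ρ_i t_i down to z_c; mantle fills any gap and the z_c terms cancel.
Column A: 1.22×2.98 + 31.1×2.8 + (z_c − 32.32)×3.35
Column B: 0.689×0 + 29.9×ρ + (z_c − 0.689 − 29.9)×3.35
The z_c×3.35 term appears on both sides and cancels. Collect the known terms of each column as K = Σ(ρt)_known − 3.35 × (depth of known layers): K_A = 90.7156 − 3.35×32.32 = −17.5564; K_B = 0 − 3.35×(0.689 + 29.9) = −102.47315.
Balance: K_A = K_B + 29.9×ρ, so ρ = (K_A − K_B)/29.9 = 84.9167/29.9 = 2.84 g/cm³.

2.84 g/cm³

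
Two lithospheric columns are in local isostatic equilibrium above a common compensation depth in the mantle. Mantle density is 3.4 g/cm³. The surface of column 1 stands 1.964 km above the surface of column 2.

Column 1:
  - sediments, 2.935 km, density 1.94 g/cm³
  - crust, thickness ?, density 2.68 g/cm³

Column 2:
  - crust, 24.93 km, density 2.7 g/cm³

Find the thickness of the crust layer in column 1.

27.6 km

Take the compensation level at the base of the deeper column (depth z_c below the surface of column 1) and equate Σ ρ_i t_i down to z_c; mantle fills any gap and the z_c terms cancel.
Column 1: 2.935×1.94 + x×2.68 + (z_c − 2.935 − x)×3.4
Column 2: 1.964×0 + 24.93×2.7 + (z_c − 1.964 − 24.93)×3.4
The z_c×3.4 term appears on both sides and cancels. Collect the known terms of each column as K = Σ(ρt)_known − 3.4 × (depth of known layers): K_1 = 5.6939 − 3.4×2.935 = −4.2851; K_2 = 67.311 − 3.4×(1.964 + 24.93) = −24.1286.
Balance: K_1 − x×(3.4 − 2.68) = K_2, so x = (K_1 − K_2)/(3.4 − 2.68) = 19.8435/0.72 = 27.6 km.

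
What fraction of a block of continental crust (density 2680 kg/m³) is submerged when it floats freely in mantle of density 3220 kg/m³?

0.832

Submerged fraction = ρ_obj/ρ_fluid = 2680/3220 = 0.832.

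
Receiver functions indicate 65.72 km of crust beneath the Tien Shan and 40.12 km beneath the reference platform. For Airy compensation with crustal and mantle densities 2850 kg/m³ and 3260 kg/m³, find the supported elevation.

3.22 km

Excess crust Δ = 65.72 km − 40.12 km = 25.6 km, split between elevation h and root r with h + r = Δ.
Airy balance ρ_c h = (ρ_m − ρ_c) r gives r = h ρ_c/(ρ_m − ρ_c), so h (1 + ρ_c/(ρ_m − ρ_c)) = Δ, i.e. h = Δ (ρ_m − ρ_c)/ρ_m.
h = 25.6 km × 410/3260 = 3.22 km.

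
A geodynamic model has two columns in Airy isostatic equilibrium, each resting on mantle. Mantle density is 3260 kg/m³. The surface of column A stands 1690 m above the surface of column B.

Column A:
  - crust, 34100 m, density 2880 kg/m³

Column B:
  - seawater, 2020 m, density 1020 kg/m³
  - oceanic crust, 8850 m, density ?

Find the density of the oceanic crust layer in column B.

2930 kg/m³

Take the compensation level at the base of the deeper column (depth z_c below the surface of column A) and equate Σ ρ_i t_i down to z_c; mantle fills any gap and the z_c terms cancel.
Column A: 34100×2880 + (z_c − 34100)×3260
Column B: 1690×0 + 2020×1020 + 8850×ρ + (z_c − 1690 − 10870)×3260
The z_c×3260 term appears on both sides and cancels. Collect the known terms of each column as K = Σ(ρt)_known − 3260 × (depth of known layers): K_A = 98208000 − 3260×34100 = −12958000; K_B = 2060400 − 3260×(1690 + 10870) = −38885200.
Balance: K_A = K_B + 8850×ρ, so ρ = (K_A − K_B)/8850 = 25927200/8850 = 2930 kg/m³.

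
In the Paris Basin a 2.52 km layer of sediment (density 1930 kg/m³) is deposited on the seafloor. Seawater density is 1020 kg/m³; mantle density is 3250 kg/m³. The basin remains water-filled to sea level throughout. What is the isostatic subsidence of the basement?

1.03 km

Submarine loading: the sediment displaces seawater, and the subsidence is in turn flooded, so s (ρ_m − ρ_w) = t (ρ_sed − ρ_w).
s = 2.52 km × (1930 − 1020) / (3250 − 1020) = 1.03 km.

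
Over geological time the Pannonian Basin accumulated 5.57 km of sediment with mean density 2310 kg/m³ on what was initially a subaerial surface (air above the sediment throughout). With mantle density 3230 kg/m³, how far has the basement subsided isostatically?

3.98 km

Subaerial load: s = t ρ_sed / ρ_m = 5.57 km × 2310/3230 = 3.98 km.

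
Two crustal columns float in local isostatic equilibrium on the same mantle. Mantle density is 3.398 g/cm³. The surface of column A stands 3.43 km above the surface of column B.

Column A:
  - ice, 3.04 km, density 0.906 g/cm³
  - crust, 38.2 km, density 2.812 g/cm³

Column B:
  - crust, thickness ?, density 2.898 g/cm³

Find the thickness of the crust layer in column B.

Take the compensation level at the base of the deeper column (depth z_c below the surface of column A) and equate Σ ρ_i t_i down to z_c; mantle fills any gap and the z_c terms cancel.
Column A: 3.04×0.906 + 38.2×2.812 + (z_c − 41.24)×3.398
Column B: 3.43×0 + x×2.898 + (z_c − 3.43 − 0 − x)×3.398
The z_c×3.398 term appears on both sides and cancels. Collect the known terms of each column as K = Σ(ρt)_known − 3.398 × (depth of known layers): K_A = 110.17264 − 3.398×41.24 = −29.96088; K_B = 0 − 3.398×(3.43 + 0) = −11.65514.
Balance: K_A = K_B − x×(3.398 − 2.898), so x = (K_B − K_A)/(3.398 − 2.898) = 18.3057/0.5 = 36.6 km.

36.6 km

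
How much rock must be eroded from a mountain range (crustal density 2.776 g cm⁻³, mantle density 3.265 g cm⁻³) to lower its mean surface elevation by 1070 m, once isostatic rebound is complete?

Net drop Δ = e − u = e − e ρ_c/ρ_m = e (ρ_m − ρ_c)/ρ_m.
e = Δ ρ_m/(ρ_m − ρ_c) = 1070 m × 3.265/0.489 = 7140 m.

7140 m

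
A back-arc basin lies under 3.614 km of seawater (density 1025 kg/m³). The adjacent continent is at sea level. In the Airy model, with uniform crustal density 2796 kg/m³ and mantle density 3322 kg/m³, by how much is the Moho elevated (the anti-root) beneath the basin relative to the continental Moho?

12.2 km

Equating mass per unit area of the two columns: replacing crust with seawater at the top is compensated by replacing crust with mantle at the base: d (ρ_c − ρ_w) = a (ρ_m − ρ_c).
a = d (ρ_c − ρ_w)/(ρ_m − ρ_c) = 3.614 km × 1771/526 = 12.2 km.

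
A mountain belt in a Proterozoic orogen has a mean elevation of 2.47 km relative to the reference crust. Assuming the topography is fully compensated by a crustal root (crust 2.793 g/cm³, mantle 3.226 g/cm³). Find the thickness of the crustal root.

15.9 km

In Airy isostatic equilibrium: the weight of the topography is balanced by the buoyancy of the root, ρ_c h = (ρ_m − ρ_c) r.
r = h · ρ_c / (ρ_m − ρ_c) = 2.47 km × 2.793 / (3.226 − 2.793) = 15.9 km.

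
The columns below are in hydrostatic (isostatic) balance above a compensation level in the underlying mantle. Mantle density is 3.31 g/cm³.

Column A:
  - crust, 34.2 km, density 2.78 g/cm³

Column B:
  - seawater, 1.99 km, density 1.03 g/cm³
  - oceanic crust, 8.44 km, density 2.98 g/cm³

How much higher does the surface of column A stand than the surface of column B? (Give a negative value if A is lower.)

For any compensation level in the mantle, the mantle terms cancel and isostasy reduces to e = (Σt_A − Σt_B) − (Σ(ρt)_A − Σ(ρt)_B) / ρ_m.
Σt_A = 34.2 km; Σt_B = 10.43 km; Σ(ρt)_A = 95.076; Σ(ρt)_B = 27.2009 (in km·g/cm³).
e = (34.2 − 10.43) − (95.076 − 27.2009) / 3.31 = 3.26 km.

3.26 km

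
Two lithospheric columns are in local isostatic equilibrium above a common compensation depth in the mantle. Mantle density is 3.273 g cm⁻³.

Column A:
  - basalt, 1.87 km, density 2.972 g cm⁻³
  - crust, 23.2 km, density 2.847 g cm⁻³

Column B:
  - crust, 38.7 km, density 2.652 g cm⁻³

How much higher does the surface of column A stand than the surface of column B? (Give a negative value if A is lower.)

For any compensation level in the mantle, the mantle terms cancel and isostasy reduces to e = (Σt_A − Σt_B) − (Σ(ρt)_A − Σ(ρt)_B) / ρ_m.
Σt_A = 25.07 km; Σt_B = 38.7 km; Σ(ρt)_A = 71.60804; Σ(ρt)_B = 102.6324 (in km·g cm⁻³).
e = (25.07 − 38.7) − (71.60804 − 102.6324) / 3.273 = −4.15 km.

−4.15 km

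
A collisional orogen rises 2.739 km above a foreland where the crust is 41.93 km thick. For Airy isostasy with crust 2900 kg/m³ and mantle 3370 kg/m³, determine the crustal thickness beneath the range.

Root depth r = h ρ_c / (ρ_m − ρ_c) = 2.739 km × 2900 / 470 = 16.9 km.
Total thickness = T + h + r = 41.93 km + 2.739 km + 16.9 km = 61.6 km.

61.6 km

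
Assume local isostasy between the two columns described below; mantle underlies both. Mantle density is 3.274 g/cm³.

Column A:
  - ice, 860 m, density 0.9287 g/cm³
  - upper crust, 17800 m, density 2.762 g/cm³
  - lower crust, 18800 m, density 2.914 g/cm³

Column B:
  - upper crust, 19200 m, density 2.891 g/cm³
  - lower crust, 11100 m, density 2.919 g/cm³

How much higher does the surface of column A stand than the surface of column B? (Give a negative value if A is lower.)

2020 m

For any compensation level in the mantle, the mantle terms cancel and isostasy reduces to e = (Σt_A − Σt_B) − (Σ(ρt)_A − Σ(ρt)_B) / ρ_m.
Σt_A = 37460 m; Σt_B = 30300 m; Σ(ρt)_A = 104745.482; Σ(ρt)_B = 87908.1 (in m·g/cm³).
e = (37460 − 30300) − (104745.482 − 87908.1) / 3.274 = 2020 m.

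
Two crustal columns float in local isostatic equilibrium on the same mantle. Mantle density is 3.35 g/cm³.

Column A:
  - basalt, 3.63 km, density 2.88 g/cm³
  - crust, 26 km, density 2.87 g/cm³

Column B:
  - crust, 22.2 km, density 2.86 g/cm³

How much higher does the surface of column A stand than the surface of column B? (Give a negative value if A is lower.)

0.987 km

For any compensation level in the mantle, the mantle terms cancel and isostasy reduces to e = (Σt_A − Σt_B) − (Σ(ρt)_A − Σ(ρt)_B) / ρ_m.
Σt_A = 29.63 km; Σt_B = 22.2 km; Σ(ρt)_A = 85.0744; Σ(ρt)_B = 63.492 (in km·g/cm³).
e = (29.63 − 22.2) − (85.0744 − 63.492) / 3.35 = 0.987 km.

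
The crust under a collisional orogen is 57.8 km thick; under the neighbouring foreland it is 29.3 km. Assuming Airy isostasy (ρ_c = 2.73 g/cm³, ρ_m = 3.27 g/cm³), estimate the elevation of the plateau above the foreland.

Excess crust Δ = 57.8 km − 29.3 km = 28.5 km, split between elevation h and root r with h + r = Δ.
Airy balance ρ_c h = (ρ_m − ρ_c) r gives r = h ρ_c/(ρ_m − ρ_c), so h (1 + ρ_c/(ρ_m − ρ_c)) = Δ, i.e. h = Δ (ρ_m − ρ_c)/ρ_m.
h = 28.5 km × 0.54/3.27 = 4.71 km.

4.71 km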